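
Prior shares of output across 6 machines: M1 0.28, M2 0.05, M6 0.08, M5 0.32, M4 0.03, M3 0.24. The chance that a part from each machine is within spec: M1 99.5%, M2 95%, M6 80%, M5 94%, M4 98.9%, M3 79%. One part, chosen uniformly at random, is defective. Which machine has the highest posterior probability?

Taking complements, P(defective | each) = M1 0.005, M2 0.05, M6 0.2, M5 0.06, M4 0.011, M3 0.21.
Prior × likelihood for each hypothesis:
  M1: 0.28 × 0.005 = 0.0014
  M2: 0.05 × 0.05 = 0.0025
  M6: 0.08 × 0.2 = 0.016
  M5: 0.32 × 0.06 = 0.0192
  M4: 0.03 × 0.011 = 0.00033
  M3: 0.24 × 0.21 = 0.0504
Normalizing constant = 0.08983.
Largest term belongs to M3, so M3 is most probable.

M3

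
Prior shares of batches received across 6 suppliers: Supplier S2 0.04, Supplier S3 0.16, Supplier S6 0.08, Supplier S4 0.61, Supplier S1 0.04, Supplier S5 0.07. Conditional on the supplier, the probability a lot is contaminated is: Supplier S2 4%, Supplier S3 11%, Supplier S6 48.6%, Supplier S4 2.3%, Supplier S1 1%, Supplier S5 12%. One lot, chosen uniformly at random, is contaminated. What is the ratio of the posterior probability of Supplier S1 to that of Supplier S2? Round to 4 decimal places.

0.2500

Prior × likelihood for each hypothesis:
  Supplier S2: 0.04 × 0.04 = 0.0016
  Supplier S3: 0.16 × 0.11 = 0.0176
  Supplier S6: 0.08 × 0.486 = 0.03888
  Supplier S4: 0.61 × 0.023 = 0.01403
  Supplier S1: 0.04 × 0.01 = 0.0004
  Supplier S5: 0.07 × 0.12 = 0.0084
Normalizing constant = 0.08091.
The ratio is 0.0004 / 0.0016 (the normalizer cancels) = 0.2500.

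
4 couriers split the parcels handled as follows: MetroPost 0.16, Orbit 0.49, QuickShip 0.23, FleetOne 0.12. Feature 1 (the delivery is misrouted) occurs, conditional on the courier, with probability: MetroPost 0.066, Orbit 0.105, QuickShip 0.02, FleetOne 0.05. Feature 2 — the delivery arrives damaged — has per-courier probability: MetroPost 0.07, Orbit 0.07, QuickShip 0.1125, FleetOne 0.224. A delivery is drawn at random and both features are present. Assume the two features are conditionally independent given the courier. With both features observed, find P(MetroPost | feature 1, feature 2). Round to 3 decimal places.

By Bayes' rule, posterior ∝ prior × likelihood:
  MetroPost: 0.16 × 0.066 × 0.07 = 0.0007392
  Orbit: 0.49 × 0.105 × 0.07 = 0.0036015
  QuickShip: 0.23 × 0.02 × 0.1125 = 0.0005175
  FleetOne: 0.12 × 0.05 × 0.224 = 0.001344
Total = 0.0062022.
P(MetroPost | evidence) = 0.0007392 / 0.0062022 ≈ 0.119.

0.119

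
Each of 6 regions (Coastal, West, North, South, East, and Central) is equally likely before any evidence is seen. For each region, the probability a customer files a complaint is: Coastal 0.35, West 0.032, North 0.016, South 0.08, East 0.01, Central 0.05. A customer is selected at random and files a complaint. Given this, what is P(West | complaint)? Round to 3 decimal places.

0.059

Since the prior is uniform, the posterior is proportional to the likelihood:
  Coastal: 0.35
  West: 0.032
  North: 0.016
  South: 0.08
  East: 0.01
  Central: 0.05
Sum = 0.538.
P(West | evidence) = 0.032 / 0.538 ≈ 0.059.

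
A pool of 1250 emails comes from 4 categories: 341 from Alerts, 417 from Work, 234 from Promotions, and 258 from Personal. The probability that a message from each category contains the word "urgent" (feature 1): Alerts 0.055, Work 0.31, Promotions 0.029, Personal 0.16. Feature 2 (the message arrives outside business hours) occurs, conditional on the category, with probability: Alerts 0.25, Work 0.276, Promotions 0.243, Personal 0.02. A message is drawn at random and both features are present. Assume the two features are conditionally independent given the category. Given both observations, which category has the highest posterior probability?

Prior × likelihood for each hypothesis:
  Alerts: 0.2728 × 0.055 × 0.25 = 0.003751
  Work: 0.3336 × 0.31 × 0.276 = 0.028542816
  Promotions: 0.1872 × 0.029 × 0.243 = 0.0013191984
  Personal: 0.2064 × 0.16 × 0.02 = 0.00066048
Total = 0.0342734944.
Largest term belongs to Work, so Work is most probable.

Work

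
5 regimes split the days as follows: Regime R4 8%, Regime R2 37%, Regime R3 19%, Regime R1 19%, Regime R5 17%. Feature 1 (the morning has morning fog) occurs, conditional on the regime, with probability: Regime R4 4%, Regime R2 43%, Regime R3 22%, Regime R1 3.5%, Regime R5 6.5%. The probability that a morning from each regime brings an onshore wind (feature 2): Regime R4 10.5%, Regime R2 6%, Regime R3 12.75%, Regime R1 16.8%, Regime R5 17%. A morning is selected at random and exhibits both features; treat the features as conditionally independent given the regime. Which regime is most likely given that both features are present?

Prior × likelihood for each hypothesis:
  Regime R4: 0.08 × 0.04 × 0.105 = 0.000336
  Regime R2: 0.37 × 0.43 × 0.06 = 0.009546
  Regime R3: 0.19 × 0.22 × 0.1275 = 0.0053295
  Regime R1: 0.19 × 0.035 × 0.168 = 0.0011172
  Regime R5: 0.17 × 0.065 × 0.17 = 0.0018785
Normalizing constant = 0.0182072.
Largest term belongs to Regime R2, so Regime R2 is most probable.

Regime R2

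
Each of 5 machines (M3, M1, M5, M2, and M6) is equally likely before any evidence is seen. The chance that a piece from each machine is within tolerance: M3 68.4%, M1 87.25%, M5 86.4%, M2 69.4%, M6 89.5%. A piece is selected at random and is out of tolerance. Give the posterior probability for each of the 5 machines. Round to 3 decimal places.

M3 0.319, M1 0.129, M5 0.137, M2 0.309, M6 0.106

Taking complements, P(oversize | each) = M3 0.316, M1 0.1275, M5 0.136, M2 0.306, M6 0.105.
With a uniform prior (1/5 each), posterior ∝ likelihood:
  M3: 0.316
  M1: 0.1275
  M5: 0.136
  M2: 0.306
  M6: 0.105
Sum = 0.9905.
P(M3 | oversize) = 0.316/0.9905 ≈ 0.319
P(M1 | oversize) = 0.1275/0.9905 ≈ 0.129
P(M5 | oversize) = 0.136/0.9905 ≈ 0.137
P(M2 | oversize) = 0.306/0.9905 ≈ 0.309
P(M6 | oversize) = 0.105/0.9905 ≈ 0.106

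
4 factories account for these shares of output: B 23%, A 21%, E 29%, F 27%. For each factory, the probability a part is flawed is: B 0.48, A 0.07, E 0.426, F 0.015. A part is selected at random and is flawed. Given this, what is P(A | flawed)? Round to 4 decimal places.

Unnormalized posteriors (prior × likelihood):
  B: 0.23 × 0.48 = 0.1104
  A: 0.21 × 0.07 = 0.0147
  E: 0.29 × 0.426 = 0.12354
  F: 0.27 × 0.015 = 0.00405
Sum = 0.25269.
P(A | evidence) = 0.0147 / 0.25269 ≈ 0.0582.

0.0582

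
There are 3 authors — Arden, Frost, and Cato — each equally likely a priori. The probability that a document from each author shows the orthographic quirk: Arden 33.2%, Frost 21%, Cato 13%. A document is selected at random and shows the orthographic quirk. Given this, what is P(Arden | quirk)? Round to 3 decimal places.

Since the prior is uniform, the posterior is proportional to the likelihood:
  Arden: 0.332
  Frost: 0.21
  Cato: 0.13
Normalizing constant = 0.672.
P(Arden | evidence) = 0.332 / 0.672 ≈ 0.494.

0.494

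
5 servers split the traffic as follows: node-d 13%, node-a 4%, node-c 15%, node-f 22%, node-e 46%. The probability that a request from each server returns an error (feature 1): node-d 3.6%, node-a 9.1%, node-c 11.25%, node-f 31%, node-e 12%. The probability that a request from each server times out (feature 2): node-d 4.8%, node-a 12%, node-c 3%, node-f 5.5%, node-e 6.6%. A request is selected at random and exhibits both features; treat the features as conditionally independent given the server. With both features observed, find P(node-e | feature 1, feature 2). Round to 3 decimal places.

0.426

By Bayes' rule, posterior ∝ prior × likelihood:
  node-d: 0.13 × 0.036 × 0.048 = 0.00022464
  node-a: 0.04 × 0.091 × 0.12 = 0.0004368
  node-c: 0.15 × 0.1125 × 0.03 = 0.00050625
  node-f: 0.22 × 0.31 × 0.055 = 0.003751
  node-e: 0.46 × 0.12 × 0.066 = 0.0036432
Total = 0.00856189.
P(node-e | evidence) = 0.0036432 / 0.00856189 ≈ 0.426.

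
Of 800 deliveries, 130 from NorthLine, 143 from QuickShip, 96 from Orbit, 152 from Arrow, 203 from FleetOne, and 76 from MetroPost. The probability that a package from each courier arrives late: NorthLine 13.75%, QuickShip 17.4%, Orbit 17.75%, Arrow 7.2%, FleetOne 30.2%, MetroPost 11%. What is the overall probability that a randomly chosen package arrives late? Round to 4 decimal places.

0.1755

By Bayes' rule, posterior ∝ prior × likelihood:
  NorthLine: 0.1625 × 0.1375 = 0.02234375
  QuickShip: 0.17875 × 0.174 = 0.0311025
  Orbit: 0.12 × 0.1775 = 0.0213
  Arrow: 0.19 × 0.072 = 0.01368
  FleetOne: 0.25375 × 0.302 = 0.0766325
  MetroPost: 0.095 × 0.11 = 0.01045
P(late) = 0.02234375 + 0.0311025 + 0.0213 + 0.01368 + 0.0766325 + 0.01045 = 0.17550875 → 0.1755.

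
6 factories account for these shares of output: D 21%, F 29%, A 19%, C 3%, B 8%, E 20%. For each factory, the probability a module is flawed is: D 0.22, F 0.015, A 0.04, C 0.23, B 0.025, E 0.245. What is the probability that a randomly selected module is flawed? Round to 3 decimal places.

0.116

Compute prior × likelihood for every hypothesis:
  D: 0.21 × 0.22 = 0.0462
  F: 0.29 × 0.015 = 0.00435
  A: 0.19 × 0.04 = 0.0076
  C: 0.03 × 0.23 = 0.0069
  B: 0.08 × 0.025 = 0.002
  E: 0.2 × 0.245 = 0.049
P(flawed) = 0.0462 + 0.00435 + 0.0076 + 0.0069 + 0.002 + 0.049 = 0.11605 → 0.116.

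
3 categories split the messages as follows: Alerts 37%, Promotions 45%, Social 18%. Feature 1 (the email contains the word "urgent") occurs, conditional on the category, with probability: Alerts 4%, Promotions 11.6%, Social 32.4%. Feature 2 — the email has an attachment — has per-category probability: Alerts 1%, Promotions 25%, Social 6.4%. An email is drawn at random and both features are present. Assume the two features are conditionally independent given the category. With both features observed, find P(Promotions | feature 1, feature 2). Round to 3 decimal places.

0.771

Prior × likelihood for each hypothesis:
  Alerts: 0.37 × 0.04 × 0.01 = 0.000148
  Promotions: 0.45 × 0.116 × 0.25 = 0.01305
  Social: 0.18 × 0.324 × 0.064 = 0.00373248
Total = 0.01693048.
P(Promotions | evidence) = 0.01305 / 0.01693048 ≈ 0.771.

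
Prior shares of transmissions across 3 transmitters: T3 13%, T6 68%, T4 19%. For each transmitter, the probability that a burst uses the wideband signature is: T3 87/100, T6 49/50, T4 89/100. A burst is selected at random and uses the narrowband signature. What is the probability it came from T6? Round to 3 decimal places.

0.265

Taking complements, P(narrowband | each) = T3 0.13, T6 0.02, T4 0.11.
Compute prior × likelihood for every hypothesis:
  T3: 0.13 × 0.13 = 0.0169
  T6: 0.68 × 0.02 = 0.0136
  T4: 0.19 × 0.11 = 0.0209
Total = 0.0514.
P(T6 | evidence) = 0.0136 / 0.0514 ≈ 0.265.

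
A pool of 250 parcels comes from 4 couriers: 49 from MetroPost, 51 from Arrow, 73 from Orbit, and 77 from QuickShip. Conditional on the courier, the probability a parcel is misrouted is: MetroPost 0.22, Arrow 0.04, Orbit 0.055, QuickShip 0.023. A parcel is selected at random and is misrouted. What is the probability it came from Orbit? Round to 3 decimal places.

Prior × likelihood for each hypothesis:
  MetroPost: 0.196 × 0.22 = 0.04312
  Arrow: 0.204 × 0.04 = 0.00816
  Orbit: 0.292 × 0.055 = 0.01606
  QuickShip: 0.308 × 0.023 = 0.007084
Normalizing constant = 0.074424.
P(Orbit | evidence) = 0.01606 / 0.074424 ≈ 0.216.

0.216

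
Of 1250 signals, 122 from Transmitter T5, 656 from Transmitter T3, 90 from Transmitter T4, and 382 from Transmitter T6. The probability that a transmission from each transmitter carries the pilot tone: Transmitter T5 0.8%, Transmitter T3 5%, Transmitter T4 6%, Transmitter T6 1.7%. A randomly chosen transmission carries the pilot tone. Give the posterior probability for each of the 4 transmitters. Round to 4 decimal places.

By Bayes' rule, posterior ∝ prior × likelihood:
  Transmitter T5: 0.0976 × 0.008 = 0.0007808
  Transmitter T3: 0.5248 × 0.05 = 0.02624
  Transmitter T4: 0.072 × 0.06 = 0.00432
  Transmitter T6: 0.3056 × 0.017 = 0.0051952
Total = 0.036536.
P(Transmitter T5 | pilot) = 0.0007808/0.036536 ≈ 0.0214
P(Transmitter T3 | pilot) = 0.02624/0.036536 ≈ 0.7182
P(Transmitter T4 | pilot) = 0.00432/0.036536 ≈ 0.1182
P(Transmitter T6 | pilot) = 0.0051952/0.036536 ≈ 0.1422

Transmitter T5 0.0214, Transmitter T3 0.7182, Transmitter T4 0.1182, Transmitter T6 0.1422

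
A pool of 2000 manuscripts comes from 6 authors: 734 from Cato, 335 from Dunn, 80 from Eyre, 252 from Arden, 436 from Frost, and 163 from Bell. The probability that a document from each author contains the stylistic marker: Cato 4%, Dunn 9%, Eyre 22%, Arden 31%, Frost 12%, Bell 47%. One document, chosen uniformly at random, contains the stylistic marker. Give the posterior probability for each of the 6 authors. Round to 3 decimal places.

Cato 0.103, Dunn 0.106, Eyre 0.062, Arden 0.275, Frost 0.184, Bell 0.270

Prior × likelihood for each hypothesis:
  Cato: 0.367 × 0.04 = 0.01468
  Dunn: 0.1675 × 0.09 = 0.015075
  Eyre: 0.04 × 0.22 = 0.0088
  Arden: 0.126 × 0.31 = 0.03906
  Frost: 0.218 × 0.12 = 0.02616
  Bell: 0.0815 × 0.47 = 0.038305
Normalizing constant = 0.14208.
P(Cato | marker) = 0.01468/0.14208 ≈ 0.103
P(Dunn | marker) = 0.015075/0.14208 ≈ 0.106
P(Eyre | marker) = 0.0088/0.14208 ≈ 0.062
P(Arden | marker) = 0.03906/0.14208 ≈ 0.275
P(Frost | marker) = 0.02616/0.14208 ≈ 0.184
P(Bell | marker) = 0.038305/0.14208 ≈ 0.270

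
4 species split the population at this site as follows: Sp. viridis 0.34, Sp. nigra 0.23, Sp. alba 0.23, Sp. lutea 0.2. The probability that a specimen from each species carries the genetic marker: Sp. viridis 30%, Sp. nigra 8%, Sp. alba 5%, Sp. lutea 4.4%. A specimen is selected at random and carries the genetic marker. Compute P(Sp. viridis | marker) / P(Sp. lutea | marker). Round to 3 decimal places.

11.591

By Bayes' rule, posterior ∝ prior × likelihood:
  Sp. viridis: 0.34 × 0.3 = 0.102
  Sp. nigra: 0.23 × 0.08 = 0.0184
  Sp. alba: 0.23 × 0.05 = 0.0115
  Sp. lutea: 0.2 × 0.044 = 0.0088
Total = 0.1407.
The ratio is 0.102 / 0.0088 (the normalizer cancels) = 11.591.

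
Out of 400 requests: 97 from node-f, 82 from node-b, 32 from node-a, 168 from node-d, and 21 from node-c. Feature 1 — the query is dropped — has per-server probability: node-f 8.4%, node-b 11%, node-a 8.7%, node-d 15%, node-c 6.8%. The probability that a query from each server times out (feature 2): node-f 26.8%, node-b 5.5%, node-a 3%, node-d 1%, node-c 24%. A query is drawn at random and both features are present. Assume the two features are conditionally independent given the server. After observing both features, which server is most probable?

Unnormalized posteriors (prior × likelihood):
  node-f: 0.2425 × 0.084 × 0.268 = 0.00545916
  node-b: 0.205 × 0.11 × 0.055 = 0.00124025
  node-a: 0.08 × 0.087 × 0.03 = 0.0002088
  node-d: 0.42 × 0.15 × 0.01 = 0.00063
  node-c: 0.0525 × 0.068 × 0.24 = 0.0008568
Sum = 0.00839501.
Largest term belongs to node-f, so node-f is most probable.

node-f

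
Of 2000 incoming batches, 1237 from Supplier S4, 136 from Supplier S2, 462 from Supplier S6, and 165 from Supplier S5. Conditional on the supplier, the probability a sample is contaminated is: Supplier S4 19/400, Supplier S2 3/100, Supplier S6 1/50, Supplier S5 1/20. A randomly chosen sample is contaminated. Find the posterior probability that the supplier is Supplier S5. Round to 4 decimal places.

Prior × likelihood for each hypothesis:
  Supplier S4: 0.6185 × 0.0475 = 0.02937875
  Supplier S2: 0.068 × 0.03 = 0.00204
  Supplier S6: 0.231 × 0.02 = 0.00462
  Supplier S5: 0.0825 × 0.05 = 0.004125
Total = 0.04016375.
P(Supplier S5 | evidence) = 0.004125 / 0.04016375 ≈ 0.1027.

0.1027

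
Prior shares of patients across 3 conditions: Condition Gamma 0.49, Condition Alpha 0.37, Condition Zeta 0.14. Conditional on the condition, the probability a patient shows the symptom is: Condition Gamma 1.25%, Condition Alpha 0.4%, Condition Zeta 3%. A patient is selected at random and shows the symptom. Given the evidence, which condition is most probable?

Condition Gamma

Compute prior × likelihood for every hypothesis:
  Condition Gamma: 0.49 × 0.0125 = 0.006125
  Condition Alpha: 0.37 × 0.004 = 0.00148
  Condition Zeta: 0.14 × 0.03 = 0.0042
Total = 0.011805.
Largest term belongs to Condition Gamma, so Condition Gamma is most probable.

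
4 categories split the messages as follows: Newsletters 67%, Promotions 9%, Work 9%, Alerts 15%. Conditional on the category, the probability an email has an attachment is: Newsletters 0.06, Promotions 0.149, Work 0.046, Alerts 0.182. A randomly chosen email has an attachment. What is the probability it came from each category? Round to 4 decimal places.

Newsletters 0.4727, Promotions 0.1577, Work 0.0487, Alerts 0.3210

Unnormalized posteriors (prior × likelihood):
  Newsletters: 0.67 × 0.06 = 0.0402
  Promotions: 0.09 × 0.149 = 0.01341
  Work: 0.09 × 0.046 = 0.00414
  Alerts: 0.15 × 0.182 = 0.0273
Sum = 0.08505.
P(Newsletters | attachment) = 0.0402/0.08505 ≈ 0.4727
P(Promotions | attachment) = 0.01341/0.08505 ≈ 0.1577
P(Work | attachment) = 0.00414/0.08505 ≈ 0.0487
P(Alerts | attachment) = 0.0273/0.08505 ≈ 0.3210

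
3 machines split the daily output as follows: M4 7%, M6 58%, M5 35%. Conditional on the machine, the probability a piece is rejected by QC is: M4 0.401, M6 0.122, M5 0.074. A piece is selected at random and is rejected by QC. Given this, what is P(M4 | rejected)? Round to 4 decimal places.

Prior × likelihood for each hypothesis:
  M4: 0.07 × 0.401 = 0.02807
  M6: 0.58 × 0.122 = 0.07076
  M5: 0.35 × 0.074 = 0.0259
Sum = 0.12473.
P(M4 | evidence) = 0.02807 / 0.12473 ≈ 0.2250.

0.2250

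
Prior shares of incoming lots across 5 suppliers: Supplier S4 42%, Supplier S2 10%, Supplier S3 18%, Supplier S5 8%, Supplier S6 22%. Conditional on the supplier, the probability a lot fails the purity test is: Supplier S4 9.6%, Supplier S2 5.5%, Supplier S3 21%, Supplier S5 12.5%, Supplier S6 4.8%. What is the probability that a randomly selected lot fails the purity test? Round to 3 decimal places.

Prior × likelihood for each hypothesis:
  Supplier S4: 0.42 × 0.096 = 0.04032
  Supplier S2: 0.1 × 0.055 = 0.0055
  Supplier S3: 0.18 × 0.21 = 0.0378
  Supplier S5: 0.08 × 0.125 = 0.01
  Supplier S6: 0.22 × 0.048 = 0.01056
P(off-spec) = 0.04032 + 0.0055 + 0.0378 + 0.01 + 0.01056 = 0.10418 → 0.104.

0.104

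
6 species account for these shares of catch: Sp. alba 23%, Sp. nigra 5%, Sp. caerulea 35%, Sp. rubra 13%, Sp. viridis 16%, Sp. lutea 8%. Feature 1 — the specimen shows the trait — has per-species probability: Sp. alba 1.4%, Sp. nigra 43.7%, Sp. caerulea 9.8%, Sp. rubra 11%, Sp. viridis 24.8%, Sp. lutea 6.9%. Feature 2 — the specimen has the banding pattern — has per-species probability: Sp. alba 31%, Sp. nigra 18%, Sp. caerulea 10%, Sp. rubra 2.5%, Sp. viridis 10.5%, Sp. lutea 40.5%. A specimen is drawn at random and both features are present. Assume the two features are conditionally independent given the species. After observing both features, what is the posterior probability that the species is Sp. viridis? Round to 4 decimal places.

Prior × likelihood for each hypothesis:
  Sp. alba: 0.23 × 0.014 × 0.31 = 0.0009982
  Sp. nigra: 0.05 × 0.437 × 0.18 = 0.003933
  Sp. caerulea: 0.35 × 0.098 × 0.1 = 0.00343
  Sp. rubra: 0.13 × 0.11 × 0.025 = 0.0003575
  Sp. viridis: 0.16 × 0.248 × 0.105 = 0.0041664
  Sp. lutea: 0.08 × 0.069 × 0.405 = 0.0022356
Sum = 0.0151207.
P(Sp. viridis | evidence) = 0.0041664 / 0.0151207 ≈ 0.2755.

0.2755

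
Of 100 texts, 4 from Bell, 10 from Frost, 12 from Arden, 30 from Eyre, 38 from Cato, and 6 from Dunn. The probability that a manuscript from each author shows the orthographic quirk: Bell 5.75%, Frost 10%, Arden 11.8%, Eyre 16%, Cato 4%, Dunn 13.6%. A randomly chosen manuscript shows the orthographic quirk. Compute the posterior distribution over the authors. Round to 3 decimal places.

Bell 0.024, Frost 0.102, Arden 0.145, Eyre 0.491, Cato 0.155, Dunn 0.083

By Bayes' rule, posterior ∝ prior × likelihood:
  Bell: 0.04 × 0.0575 = 0.0023
  Frost: 0.1 × 0.1 = 0.01
  Arden: 0.12 × 0.118 = 0.01416
  Eyre: 0.3 × 0.16 = 0.048
  Cato: 0.38 × 0.04 = 0.0152
  Dunn: 0.06 × 0.136 = 0.00816
Normalizing constant = 0.09782.
P(Bell | quirk) = 0.0023/0.09782 ≈ 0.024
P(Frost | quirk) = 0.01/0.09782 ≈ 0.102
P(Arden | quirk) = 0.01416/0.09782 ≈ 0.145
P(Eyre | quirk) = 0.048/0.09782 ≈ 0.491
P(Cato | quirk) = 0.0152/0.09782 ≈ 0.155
P(Dunn | quirk) = 0.00816/0.09782 ≈ 0.083
(Check: 0.024+0.102+0.145+0.491+0.155+0.083 = 1.000.)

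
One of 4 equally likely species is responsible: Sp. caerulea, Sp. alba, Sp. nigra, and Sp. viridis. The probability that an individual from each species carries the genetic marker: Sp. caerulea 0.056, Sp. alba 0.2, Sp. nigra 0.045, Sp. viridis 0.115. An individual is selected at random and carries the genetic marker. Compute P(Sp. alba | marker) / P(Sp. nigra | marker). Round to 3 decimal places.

4.444

Since the prior is uniform, the posterior is proportional to the likelihood:
  Sp. caerulea: 0.056
  Sp. alba: 0.2
  Sp. nigra: 0.045
  Sp. viridis: 0.115
Sum = 0.416.
The ratio is 0.2 / 0.045 (the normalizer cancels) = 4.444.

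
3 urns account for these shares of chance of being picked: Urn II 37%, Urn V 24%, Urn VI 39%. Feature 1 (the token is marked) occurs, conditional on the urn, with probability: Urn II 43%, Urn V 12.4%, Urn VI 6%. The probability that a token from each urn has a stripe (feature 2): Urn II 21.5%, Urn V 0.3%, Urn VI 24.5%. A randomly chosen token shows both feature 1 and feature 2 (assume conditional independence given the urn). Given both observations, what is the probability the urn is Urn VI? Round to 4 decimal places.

0.1432

By Bayes' rule, posterior ∝ prior × likelihood:
  Urn II: 0.37 × 0.43 × 0.215 = 0.0342065
  Urn V: 0.24 × 0.124 × 0.003 = 0.00008928
  Urn VI: 0.39 × 0.06 × 0.245 = 0.005733
Sum = 0.04002878.
P(Urn VI | evidence) = 0.005733 / 0.04002878 ≈ 0.1432.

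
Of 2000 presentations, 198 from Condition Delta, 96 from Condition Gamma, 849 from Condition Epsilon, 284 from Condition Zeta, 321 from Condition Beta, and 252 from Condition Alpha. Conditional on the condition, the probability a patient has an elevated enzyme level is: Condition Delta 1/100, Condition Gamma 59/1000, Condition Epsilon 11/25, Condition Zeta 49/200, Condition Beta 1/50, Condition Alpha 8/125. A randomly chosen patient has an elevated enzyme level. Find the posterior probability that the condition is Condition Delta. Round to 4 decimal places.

0.0042

Prior × likelihood for each hypothesis:
  Condition Delta: 0.099 × 0.01 = 0.00099
  Condition Gamma: 0.048 × 0.059 = 0.002832
  Condition Epsilon: 0.4245 × 0.44 = 0.18678
  Condition Zeta: 0.142 × 0.245 = 0.03479
  Condition Beta: 0.1605 × 0.02 = 0.00321
  Condition Alpha: 0.126 × 0.064 = 0.008064
Normalizing constant = 0.236666.
P(Condition Delta | evidence) = 0.00099 / 0.236666 ≈ 0.0042.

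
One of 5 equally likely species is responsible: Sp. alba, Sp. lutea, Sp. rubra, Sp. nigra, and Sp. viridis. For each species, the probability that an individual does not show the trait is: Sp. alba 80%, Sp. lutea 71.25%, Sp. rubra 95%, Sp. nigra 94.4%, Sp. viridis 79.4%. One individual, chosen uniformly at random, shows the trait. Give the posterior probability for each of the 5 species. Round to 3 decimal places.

Sp. alba 0.250, Sp. lutea 0.360, Sp. rubra 0.063, Sp. nigra 0.070, Sp. viridis 0.258

Taking complements, P(trait | each) = Sp. alba 0.2, Sp. lutea 0.2875, Sp. rubra 0.05, Sp. nigra 0.056, Sp. viridis 0.206.
Since the prior is uniform, the posterior is proportional to the likelihood:
  Sp. alba: 0.2
  Sp. lutea: 0.2875
  Sp. rubra: 0.05
  Sp. nigra: 0.056
  Sp. viridis: 0.206
Total = 0.7995.
P(Sp. alba | trait) = 0.2/0.7995 ≈ 0.250
P(Sp. lutea | trait) = 0.2875/0.7995 ≈ 0.360
P(Sp. rubra | trait) = 0.05/0.7995 ≈ 0.063
P(Sp. nigra | trait) = 0.056/0.7995 ≈ 0.070
P(Sp. viridis | trait) = 0.206/0.7995 ≈ 0.258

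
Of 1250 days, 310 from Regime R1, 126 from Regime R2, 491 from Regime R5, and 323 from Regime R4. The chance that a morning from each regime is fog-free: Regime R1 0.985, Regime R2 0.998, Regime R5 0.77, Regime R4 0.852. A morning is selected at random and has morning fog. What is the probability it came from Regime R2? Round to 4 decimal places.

Taking complements, P(fog | each) = Regime R1 0.015, Regime R2 0.002, Regime R5 0.23, Regime R4 0.148.
Compute prior × likelihood for every hypothesis:
  Regime R1: 0.248 × 0.015 = 0.00372
  Regime R2: 0.1008 × 0.002 = 0.0002016
  Regime R5: 0.3928 × 0.23 = 0.090344
  Regime R4: 0.2584 × 0.148 = 0.0382432
Sum = 0.1325088.
P(Regime R2 | evidence) = 0.0002016 / 0.1325088 ≈ 0.0015.

0.0015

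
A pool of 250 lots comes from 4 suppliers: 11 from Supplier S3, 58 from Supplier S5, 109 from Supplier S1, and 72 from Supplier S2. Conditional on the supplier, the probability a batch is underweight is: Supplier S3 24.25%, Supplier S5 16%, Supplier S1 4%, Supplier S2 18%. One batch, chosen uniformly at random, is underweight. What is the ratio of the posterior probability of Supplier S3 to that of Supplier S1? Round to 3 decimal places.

0.612

Compute prior × likelihood for every hypothesis:
  Supplier S3: 0.044 × 0.2425 = 0.01067
  Supplier S5: 0.232 × 0.16 = 0.03712
  Supplier S1: 0.436 × 0.04 = 0.01744
  Supplier S2: 0.288 × 0.18 = 0.05184
Sum = 0.11707.
The ratio is 0.01067 / 0.01744 (the normalizer cancels) = 0.612.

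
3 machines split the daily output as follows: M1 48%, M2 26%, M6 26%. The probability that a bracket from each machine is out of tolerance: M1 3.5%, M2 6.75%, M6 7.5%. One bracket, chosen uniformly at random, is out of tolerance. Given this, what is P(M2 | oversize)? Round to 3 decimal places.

By Bayes' rule, posterior ∝ prior × likelihood:
  M1: 0.48 × 0.035 = 0.0168
  M2: 0.26 × 0.0675 = 0.01755
  M6: 0.26 × 0.075 = 0.0195
Normalizing constant = 0.05385.
P(M2 | evidence) = 0.01755 / 0.05385 ≈ 0.326.

0.326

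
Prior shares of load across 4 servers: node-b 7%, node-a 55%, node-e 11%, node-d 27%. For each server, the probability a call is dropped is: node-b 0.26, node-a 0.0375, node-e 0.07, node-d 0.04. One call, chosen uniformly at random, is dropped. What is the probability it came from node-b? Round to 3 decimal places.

Unnormalized posteriors (prior × likelihood):
  node-b: 0.07 × 0.26 = 0.0182
  node-a: 0.55 × 0.0375 = 0.020625
  node-e: 0.11 × 0.07 = 0.0077
  node-d: 0.27 × 0.04 = 0.0108
Total = 0.057325.
P(node-b | evidence) = 0.0182 / 0.057325 ≈ 0.317.

0.317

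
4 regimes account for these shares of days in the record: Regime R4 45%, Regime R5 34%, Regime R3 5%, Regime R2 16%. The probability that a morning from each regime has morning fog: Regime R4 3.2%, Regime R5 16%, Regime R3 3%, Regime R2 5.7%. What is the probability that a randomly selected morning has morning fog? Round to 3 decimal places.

0.079

Unnormalized posteriors (prior × likelihood):
  Regime R4: 0.45 × 0.032 = 0.0144
  Regime R5: 0.34 × 0.16 = 0.0544
  Regime R3: 0.05 × 0.03 = 0.0015
  Regime R2: 0.16 × 0.057 = 0.00912
P(fog) = 0.0144 + 0.0544 + 0.0015 + 0.00912 = 0.07942 → 0.079.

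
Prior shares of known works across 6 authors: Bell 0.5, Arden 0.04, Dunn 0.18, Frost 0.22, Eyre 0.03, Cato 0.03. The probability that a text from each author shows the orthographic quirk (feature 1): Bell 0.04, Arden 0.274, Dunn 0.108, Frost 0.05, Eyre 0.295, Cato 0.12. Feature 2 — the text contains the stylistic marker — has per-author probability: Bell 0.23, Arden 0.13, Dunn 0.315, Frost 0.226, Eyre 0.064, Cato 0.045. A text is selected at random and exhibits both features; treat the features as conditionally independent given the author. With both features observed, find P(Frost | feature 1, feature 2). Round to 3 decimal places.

Unnormalized posteriors (prior × likelihood):
  Bell: 0.5 × 0.04 × 0.23 = 0.0046
  Arden: 0.04 × 0.274 × 0.13 = 0.0014248
  Dunn: 0.18 × 0.108 × 0.315 = 0.0061236
  Frost: 0.22 × 0.05 × 0.226 = 0.002486
  Eyre: 0.03 × 0.295 × 0.064 = 0.0005664
  Cato: 0.03 × 0.12 × 0.045 = 0.000162
Total = 0.0153628.
P(Frost | evidence) = 0.002486 / 0.0153628 ≈ 0.162.

0.162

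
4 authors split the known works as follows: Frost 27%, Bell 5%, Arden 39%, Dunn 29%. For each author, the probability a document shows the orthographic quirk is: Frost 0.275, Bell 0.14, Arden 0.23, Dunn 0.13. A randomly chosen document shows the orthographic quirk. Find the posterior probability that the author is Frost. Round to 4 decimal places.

Compute prior × likelihood for every hypothesis:
  Frost: 0.27 × 0.275 = 0.07425
  Bell: 0.05 × 0.14 = 0.007
  Arden: 0.39 × 0.23 = 0.0897
  Dunn: 0.29 × 0.13 = 0.0377
Sum = 0.20865.
P(Frost | evidence) = 0.07425 / 0.20865 ≈ 0.3559.

0.3559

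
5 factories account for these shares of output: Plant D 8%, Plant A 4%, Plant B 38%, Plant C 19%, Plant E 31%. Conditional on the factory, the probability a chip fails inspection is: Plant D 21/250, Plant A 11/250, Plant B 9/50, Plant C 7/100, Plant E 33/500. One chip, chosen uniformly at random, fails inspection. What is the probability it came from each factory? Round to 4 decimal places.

Plant D 0.0607, Plant A 0.0159, Plant B 0.6182, Plant C 0.1202, Plant E 0.1849

Prior × likelihood for each hypothesis:
  Plant D: 0.08 × 0.084 = 0.00672
  Plant A: 0.04 × 0.044 = 0.00176
  Plant B: 0.38 × 0.18 = 0.0684
  Plant C: 0.19 × 0.07 = 0.0133
  Plant E: 0.31 × 0.066 = 0.02046
Normalizing constant = 0.11064.
P(Plant D | nonconforming) = 0.00672/0.11064 ≈ 0.0607
P(Plant A | nonconforming) = 0.00176/0.11064 ≈ 0.0159
P(Plant B | nonconforming) = 0.0684/0.11064 ≈ 0.6182
P(Plant C | nonconforming) = 0.0133/0.11064 ≈ 0.1202
P(Plant E | nonconforming) = 0.02046/0.11064 ≈ 0.1849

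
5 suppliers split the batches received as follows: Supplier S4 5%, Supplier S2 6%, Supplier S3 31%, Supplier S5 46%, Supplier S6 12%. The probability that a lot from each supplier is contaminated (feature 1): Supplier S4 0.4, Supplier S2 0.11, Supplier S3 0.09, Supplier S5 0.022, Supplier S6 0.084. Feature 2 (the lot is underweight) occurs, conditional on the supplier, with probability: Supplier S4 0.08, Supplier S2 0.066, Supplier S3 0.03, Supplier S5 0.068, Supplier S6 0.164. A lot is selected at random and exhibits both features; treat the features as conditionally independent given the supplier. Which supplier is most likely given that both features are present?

Unnormalized posteriors (prior × likelihood):
  Supplier S4: 0.05 × 0.4 × 0.08 = 0.0016
  Supplier S2: 0.06 × 0.11 × 0.066 = 0.0004356
  Supplier S3: 0.31 × 0.09 × 0.03 = 0.000837
  Supplier S5: 0.46 × 0.022 × 0.068 = 0.00068816
  Supplier S6: 0.12 × 0.084 × 0.164 = 0.00165312
Sum = 0.00521388.
Largest term belongs to Supplier S6, so Supplier S6 is most probable.

Supplier S6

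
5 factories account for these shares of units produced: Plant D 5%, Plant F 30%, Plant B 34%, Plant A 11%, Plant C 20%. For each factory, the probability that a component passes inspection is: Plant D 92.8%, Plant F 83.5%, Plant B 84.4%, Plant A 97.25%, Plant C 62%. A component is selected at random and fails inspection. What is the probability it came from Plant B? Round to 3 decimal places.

Taking complements, P(nonconforming | each) = Plant D 0.072, Plant F 0.165, Plant B 0.156, Plant A 0.0275, Plant C 0.38.
Unnormalized posteriors (prior × likelihood):
  Plant D: 0.05 × 0.072 = 0.0036
  Plant F: 0.3 × 0.165 = 0.0495
  Plant B: 0.34 × 0.156 = 0.05304
  Plant A: 0.11 × 0.0275 = 0.003025
  Plant C: 0.2 × 0.38 = 0.076
Normalizing constant = 0.185165.
P(Plant B | evidence) = 0.05304 / 0.185165 ≈ 0.286.

0.286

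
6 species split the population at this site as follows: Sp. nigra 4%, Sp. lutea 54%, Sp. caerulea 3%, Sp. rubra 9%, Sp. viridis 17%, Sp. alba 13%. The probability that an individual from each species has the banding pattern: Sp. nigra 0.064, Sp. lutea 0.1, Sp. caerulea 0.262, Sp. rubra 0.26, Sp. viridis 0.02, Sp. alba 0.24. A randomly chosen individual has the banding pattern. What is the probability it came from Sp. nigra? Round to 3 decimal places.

0.021

Unnormalized posteriors (prior × likelihood):
  Sp. nigra: 0.04 × 0.064 = 0.00256
  Sp. lutea: 0.54 × 0.1 = 0.054
  Sp. caerulea: 0.03 × 0.262 = 0.00786
  Sp. rubra: 0.09 × 0.26 = 0.0234
  Sp. viridis: 0.17 × 0.02 = 0.0034
  Sp. alba: 0.13 × 0.24 = 0.0312
Sum = 0.12242.
P(Sp. nigra | evidence) = 0.00256 / 0.12242 ≈ 0.021.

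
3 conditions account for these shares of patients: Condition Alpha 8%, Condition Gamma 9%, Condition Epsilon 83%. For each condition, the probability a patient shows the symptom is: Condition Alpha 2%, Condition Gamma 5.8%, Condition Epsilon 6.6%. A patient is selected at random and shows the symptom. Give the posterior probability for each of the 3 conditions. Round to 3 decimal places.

Condition Alpha 0.026, Condition Gamma 0.085, Condition Epsilon 0.889

Unnormalized posteriors (prior × likelihood):
  Condition Alpha: 0.08 × 0.02 = 0.0016
  Condition Gamma: 0.09 × 0.058 = 0.00522
  Condition Epsilon: 0.83 × 0.066 = 0.05478
Sum = 0.0616.
P(Condition Alpha | symptomatic) = 0.0016/0.0616 ≈ 0.026
P(Condition Gamma | symptomatic) = 0.00522/0.0616 ≈ 0.085
P(Condition Epsilon | symptomatic) = 0.05478/0.0616 ≈ 0.889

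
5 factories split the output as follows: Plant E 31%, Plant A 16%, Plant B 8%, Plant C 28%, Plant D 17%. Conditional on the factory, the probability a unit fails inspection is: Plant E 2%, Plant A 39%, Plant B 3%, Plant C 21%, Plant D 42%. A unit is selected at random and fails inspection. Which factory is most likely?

Plant D

Compute prior × likelihood for every hypothesis:
  Plant E: 0.31 × 0.02 = 0.0062
  Plant A: 0.16 × 0.39 = 0.0624
  Plant B: 0.08 × 0.03 = 0.0024
  Plant C: 0.28 × 0.21 = 0.0588
  Plant D: 0.17 × 0.42 = 0.0714
Total = 0.2012.
Largest term belongs to Plant D, so Plant D is most probable.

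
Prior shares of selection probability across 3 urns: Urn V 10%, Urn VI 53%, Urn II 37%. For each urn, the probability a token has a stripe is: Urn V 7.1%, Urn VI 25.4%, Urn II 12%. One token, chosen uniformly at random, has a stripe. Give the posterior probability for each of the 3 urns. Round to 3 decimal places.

Urn V 0.038, Urn VI 0.723, Urn II 0.239

Unnormalized posteriors (prior × likelihood):
  Urn V: 0.1 × 0.071 = 0.0071
  Urn VI: 0.53 × 0.254 = 0.13462
  Urn II: 0.37 × 0.12 = 0.0444
Sum = 0.18612.
P(Urn V | striped) = 0.0071/0.18612 ≈ 0.038
P(Urn VI | striped) = 0.13462/0.18612 ≈ 0.723
P(Urn II | striped) = 0.0444/0.18612 ≈ 0.239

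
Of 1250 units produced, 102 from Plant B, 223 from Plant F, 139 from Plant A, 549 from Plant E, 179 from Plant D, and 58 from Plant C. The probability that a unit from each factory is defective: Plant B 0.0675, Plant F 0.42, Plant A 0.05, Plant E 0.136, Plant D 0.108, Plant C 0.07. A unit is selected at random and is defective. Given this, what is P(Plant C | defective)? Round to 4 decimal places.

By Bayes' rule, posterior ∝ prior × likelihood:
  Plant B: 0.0816 × 0.0675 = 0.005508
  Plant F: 0.1784 × 0.42 = 0.074928
  Plant A: 0.1112 × 0.05 = 0.00556
  Plant E: 0.4392 × 0.136 = 0.0597312
  Plant D: 0.1432 × 0.108 = 0.0154656
  Plant C: 0.0464 × 0.07 = 0.003248
Normalizing constant = 0.1644408.
P(Plant C | evidence) = 0.003248 / 0.1644408 ≈ 0.0198.

0.0198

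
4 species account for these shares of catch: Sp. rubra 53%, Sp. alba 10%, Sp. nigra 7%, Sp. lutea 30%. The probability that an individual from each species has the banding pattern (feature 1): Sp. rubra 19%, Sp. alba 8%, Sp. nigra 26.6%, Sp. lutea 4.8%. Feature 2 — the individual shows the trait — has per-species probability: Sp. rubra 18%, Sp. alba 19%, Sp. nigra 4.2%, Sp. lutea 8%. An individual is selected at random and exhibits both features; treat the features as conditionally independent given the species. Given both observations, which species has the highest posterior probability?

Sp. rubra

Prior × likelihood for each hypothesis:
  Sp. rubra: 0.53 × 0.19 × 0.18 = 0.018126
  Sp. alba: 0.1 × 0.08 × 0.19 = 0.00152
  Sp. nigra: 0.07 × 0.266 × 0.042 = 0.00078204
  Sp. lutea: 0.3 × 0.048 × 0.08 = 0.001152
Normalizing constant = 0.02158004.
Largest term belongs to Sp. rubra, so Sp. rubra is most probable.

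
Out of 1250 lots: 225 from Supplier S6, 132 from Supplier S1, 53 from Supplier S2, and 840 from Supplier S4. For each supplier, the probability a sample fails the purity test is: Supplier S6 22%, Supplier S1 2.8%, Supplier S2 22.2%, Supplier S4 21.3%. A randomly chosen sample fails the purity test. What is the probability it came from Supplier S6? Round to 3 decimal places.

0.203

Compute prior × likelihood for every hypothesis:
  Supplier S6: 0.18 × 0.22 = 0.0396
  Supplier S1: 0.1056 × 0.028 = 0.0029568
  Supplier S2: 0.0424 × 0.222 = 0.0094128
  Supplier S4: 0.672 × 0.213 = 0.143136
Normalizing constant = 0.1951056.
P(Supplier S6 | evidence) = 0.0396 / 0.1951056 ≈ 0.203.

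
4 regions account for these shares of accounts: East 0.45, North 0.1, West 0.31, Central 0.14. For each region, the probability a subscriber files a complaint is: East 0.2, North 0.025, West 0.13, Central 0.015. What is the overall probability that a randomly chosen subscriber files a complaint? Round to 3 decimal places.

By Bayes' rule, posterior ∝ prior × likelihood:
  East: 0.45 × 0.2 = 0.09
  North: 0.1 × 0.025 = 0.0025
  West: 0.31 × 0.13 = 0.0403
  Central: 0.14 × 0.015 = 0.0021
P(complaint) = 0.09 + 0.0025 + 0.0403 + 0.0021 = 0.1349 → 0.135.

0.135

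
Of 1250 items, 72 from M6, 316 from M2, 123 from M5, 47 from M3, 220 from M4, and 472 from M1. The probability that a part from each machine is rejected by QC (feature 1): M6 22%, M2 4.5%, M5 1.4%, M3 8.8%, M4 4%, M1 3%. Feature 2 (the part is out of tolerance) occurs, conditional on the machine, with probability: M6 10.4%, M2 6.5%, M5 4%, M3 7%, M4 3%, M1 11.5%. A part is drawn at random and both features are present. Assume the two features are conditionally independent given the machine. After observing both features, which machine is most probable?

Compute prior × likelihood for every hypothesis:
  M6: 0.0576 × 0.22 × 0.104 = 0.001317888
  M2: 0.2528 × 0.045 × 0.065 = 0.00073944
  M5: 0.0984 × 0.014 × 0.04 = 0.000055104
  M3: 0.0376 × 0.088 × 0.07 = 0.000231616
  M4: 0.176 × 0.04 × 0.03 = 0.0002112
  M1: 0.3776 × 0.03 × 0.115 = 0.00130272
Normalizing constant = 0.003857968.
Largest term belongs to M6, so M6 is most probable.

M6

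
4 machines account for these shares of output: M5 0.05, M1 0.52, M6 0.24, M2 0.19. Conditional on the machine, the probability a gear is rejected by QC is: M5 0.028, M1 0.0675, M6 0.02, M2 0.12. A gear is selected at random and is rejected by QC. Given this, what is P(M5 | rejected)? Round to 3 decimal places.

Prior × likelihood for each hypothesis:
  M5: 0.05 × 0.028 = 0.0014
  M1: 0.52 × 0.0675 = 0.0351
  M6: 0.24 × 0.02 = 0.0048
  M2: 0.19 × 0.12 = 0.0228
Sum = 0.0641.
P(M5 | evidence) = 0.0014 / 0.0641 ≈ 0.022.

0.022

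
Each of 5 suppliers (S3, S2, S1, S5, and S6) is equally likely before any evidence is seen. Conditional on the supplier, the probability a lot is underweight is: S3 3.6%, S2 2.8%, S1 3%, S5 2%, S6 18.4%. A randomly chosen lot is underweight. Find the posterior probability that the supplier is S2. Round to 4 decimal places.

0.0940

With a uniform prior (1/5 each), posterior ∝ likelihood:
  S3: 0.036
  S2: 0.028
  S1: 0.03
  S5: 0.02
  S6: 0.184
Normalizing constant = 0.298.
P(S2 | evidence) = 0.028 / 0.298 ≈ 0.0940.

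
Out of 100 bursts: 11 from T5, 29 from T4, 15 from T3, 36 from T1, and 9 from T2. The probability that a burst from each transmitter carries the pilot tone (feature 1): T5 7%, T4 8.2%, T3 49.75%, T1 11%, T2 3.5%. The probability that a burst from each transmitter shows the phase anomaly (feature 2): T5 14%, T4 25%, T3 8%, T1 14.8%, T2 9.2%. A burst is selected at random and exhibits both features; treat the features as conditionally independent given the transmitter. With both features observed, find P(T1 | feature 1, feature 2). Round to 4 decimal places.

0.3061

By Bayes' rule, posterior ∝ prior × likelihood:
  T5: 0.11 × 0.07 × 0.14 = 0.001078
  T4: 0.29 × 0.082 × 0.25 = 0.005945
  T3: 0.15 × 0.4975 × 0.08 = 0.00597
  T1: 0.36 × 0.11 × 0.148 = 0.0058608
  T2: 0.09 × 0.035 × 0.092 = 0.0002898
Total = 0.0191436.
P(T1 | evidence) = 0.0058608 / 0.0191436 ≈ 0.3061.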